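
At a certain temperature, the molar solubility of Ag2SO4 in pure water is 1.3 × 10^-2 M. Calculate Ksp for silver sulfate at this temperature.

Ag2SO4(s) ⇌ 2 Ag^+ + SO4^2-
Let s = molar solubility. Then [Ag^+] = 2s and [SO4^2-] = s.
Ksp = [Ag^+]^2[SO4^2-]
So Ksp = (2s)^2 × s = 4s^3
Ksp = 4 × (1.3 x 10^-2)^3 = 8.8 × 10^-6

Ksp = 8.8 × 10^-6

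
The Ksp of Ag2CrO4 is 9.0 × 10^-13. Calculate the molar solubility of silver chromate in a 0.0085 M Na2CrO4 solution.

s = 5.1 x 10^-6 M

Ag2CrO4(s) ⇌ 2 Ag^+(aq) + CrO4^2-(aq)
Ksp = [Ag^+]^2[CrO4^2-]
Let s = moles of Ag2CrO4 that dissolve per litre. [Ag^+] = 2s, [CrO4^2-] = 0.0085 + s ≈ 0.0085 (common-ion effect: CrO4^2- is already 0.0085 M).
Ksp ≈ (2s)^2 × 0.0085
s = 5.1 × 10^-6 M
Check: s = 5.1 × 10^-6 ≪ 0.0085, so the approximation is valid.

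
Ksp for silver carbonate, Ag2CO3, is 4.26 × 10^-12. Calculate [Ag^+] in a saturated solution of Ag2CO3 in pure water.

[Ag^+] = 2.04 × 10^-4 M

Ag2CO3(s) ⇌ 2 Ag^+(aq) + CO3^2-(aq)
Ksp = [Ag^+]^2[CO3^2-]
With molar solubility s: [Ag^+] = 2s, [CO3^2-] = s.
So Ksp = (2s)^2 × s = 4s^3
s^3 = 4.26 × 10^-12 / 4, so s = 1.021 × 10^-4 M
[Ag^+] = 2s = 2.04 x 10^-4 M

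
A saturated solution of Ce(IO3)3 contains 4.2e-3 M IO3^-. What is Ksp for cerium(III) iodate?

Ce(IO3)3(s) ⇌ Ce^3+(aq) + 3 IO3^-(aq)
Stoichiometry gives [Ce^3+] = (1/3)[IO3^-] = 1.40 x 10^-3 M.
Ksp = [Ce^3+][IO3^-]^3
Ksp = 1.40 x 10^-3 × (4.2 x 10^-3)^3 = 1.0 × 10^-10

Ksp ≈ 1.0 × 10^-10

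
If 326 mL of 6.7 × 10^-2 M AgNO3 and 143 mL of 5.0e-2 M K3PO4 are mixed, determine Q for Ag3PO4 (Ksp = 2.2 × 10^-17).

Total volume = 326 + 143 = 469 mL.
[Ag^+] = 6.7 × 10^-2 × (326/469) = 4.66 x 10^-2 M
[PO4^3-] = 5.0 × 10^-2 × (143/469) = 1.52 x 10^-2 M
Ag3PO4(s) ⇌ 3 Ag^+(aq) + PO4^3-(aq), so Q = [Ag^+]^3[PO4^3-]
Q = (4.66 × 10^-2)^3(1.52 × 10^-2) = 1.5 × 10^-6
Q > Ksp, so Ag3PO4 will precipitate.

Q ≈ 1.5e-6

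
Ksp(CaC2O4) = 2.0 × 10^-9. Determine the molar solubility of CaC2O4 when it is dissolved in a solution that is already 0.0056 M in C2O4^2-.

CaC2O4(s) ⇌ Ca^2+ + C2O4^2-
Ksp = [Ca^2+][C2O4^2-]
Let s be the molar solubility in this solution. [Ca^2+] = s, [C2O4^2-] = 0.0056 + s ≈ 0.0056 (Ksp is small, so little additional dissolves).
Ksp ≈ s × 0.0056
s = 3.6 x 10^-7 M
Check: s = 3.6 × 10^-7 ≪ 0.0056, so the approximation is valid.

s = 3.6 x 10^-7 M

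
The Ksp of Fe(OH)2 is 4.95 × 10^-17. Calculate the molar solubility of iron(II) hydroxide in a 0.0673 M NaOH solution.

Fe(OH)2(s) ⇌ Fe^2+(aq) + 2 OH^-(aq)
Ksp = [Fe^2+][OH^-]^2
Let s be the molar solubility in this solution. [Fe^2+] = s, [OH^-] = 0.0673 + 2s ≈ 0.0673 (since OH^- from NaOH dominates).
Ksp ≈ s × (0.0673)^2
s = 1.09 x 10^-14 M
Check: 2s = 2.2 × 10^-14 ≪ 0.0673, so the approximation is valid.

s = 1.09 × 10^-14 M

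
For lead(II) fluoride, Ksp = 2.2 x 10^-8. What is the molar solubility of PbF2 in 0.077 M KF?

PbF2(s) <=> Pb^2+ + 2 F^-
Ksp = [Pb^2+][F^-]^2
Let s = moles of PbF2 that dissolve per litre. [Pb^2+] = s, [F^-] = 0.077 + 2s ≈ 0.077 (since F^- from KF dominates).
Ksp ≈ s × (0.077)^2
s = 3.7 × 10^-6 M
Check: 2s = 7.4 × 10^-6 ≪ 0.077, so the approximation is valid.

s = 3.7 × 10^-6 M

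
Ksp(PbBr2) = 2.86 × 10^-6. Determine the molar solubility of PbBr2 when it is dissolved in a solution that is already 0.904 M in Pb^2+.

8.89 x 10^-4 M

PbBr2(s) ⇌ Pb^2+(aq) + 2 Br^-(aq)
Ksp = [Pb^2+][Br^-]^2
Let s be the molar solubility in this solution. [Pb^2+] = 0.904 + s ≈ 0.904, [Br^-] = 2s (Ksp is small, so little additional dissolves).
Ksp ≈ 0.904 × (2s)^2
s = 8.89 × 10^-4 M
Check: s = 8.9 × 10^-4 ≪ 0.904, so the approximation is valid.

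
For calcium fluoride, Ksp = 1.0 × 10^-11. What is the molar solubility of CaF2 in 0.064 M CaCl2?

s = 6.3 x 10^-6 M

CaF2(s) <=> Ca^2+ + 2 F^-
Ksp = [Ca^2+][F^-]^2
Let s = moles of CaF2 that dissolve per litre. [Ca^2+] = 0.064 + s ≈ 0.064, [F^-] = 2s (Ksp is small, so little additional dissolves).
Ksp ≈ 0.064 × (2s)^2
s = 6.3 × 10^-6 M
Check: s = 6.3 × 10^-6 ≪ 0.064, so the approximation is valid.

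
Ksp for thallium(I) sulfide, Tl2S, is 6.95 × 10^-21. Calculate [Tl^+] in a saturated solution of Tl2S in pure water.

Tl2S(s) ⇌ 2 Tl^+(aq) + S^2-(aq)
Ksp = [Tl^+]^2[S^2-]
With molar solubility s: [Tl^+] = 2s, [S^2-] = s.
Ksp = (2s)^2s = 4s^3
Solving, s = (6.95 × 10^-21/4)^(1/3) = 1.202 x 10^-7 M
[Tl^+] = 2s = 2.40 x 10^-7 M

[Tl^+] = 2.40 × 10^-7 M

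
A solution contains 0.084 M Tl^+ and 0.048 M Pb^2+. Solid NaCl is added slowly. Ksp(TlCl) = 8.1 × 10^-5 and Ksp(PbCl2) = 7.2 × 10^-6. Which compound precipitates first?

TlCl

Precipitation of each salt starts when its ion product equals its Ksp.
For TlCl: 8.1 × 10^-5 = 0.084 × [Cl^-]  ⇒  [Cl^-] = 9.6 × 10^-4 M.
For PbCl2: 7.2 × 10^-6 = 0.048 × [Cl^-]^2  ⇒  [Cl^-] = 1.2 × 10^-2 M.
The salt with the lower threshold [Cl^-] precipitates first: TlCl.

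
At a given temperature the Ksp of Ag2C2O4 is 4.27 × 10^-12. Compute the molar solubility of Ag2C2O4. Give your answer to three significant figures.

s ≈ 1.02 × 10^-4 M

Ag2C2O4(s) <=> 2 Ag^+(aq) + C2O4^2-(aq)
Ksp = [Ag^+]^2[C2O4^2-]
With molar solubility s: [Ag^+] = 2s, [C2O4^2-] = s.
Ksp = (2s)^2s = 4s^3
s^3 = 4.27 × 10^-12 / 4, so s = 1.02 × 10^-4 M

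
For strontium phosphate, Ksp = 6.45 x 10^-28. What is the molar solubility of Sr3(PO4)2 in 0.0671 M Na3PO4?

Sr3(PO4)2(s) ⇌ 3 Sr^2+ + 2 PO4^3-
Ksp = [Sr^2+]^3[PO4^3-]^2
Let s = moles of Sr3(PO4)2 that dissolve per litre. [Sr^2+] = 3s, [PO4^3-] = 0.0671 + 2s ≈ 0.0671 (common-ion effect: PO4^3- is already 0.0671 M).
Ksp ≈ (3s)^3 × (0.0671)^2
s = 1.74 × 10^-9 M
Check: 2s = 3.5 × 10^-9 ≪ 0.0671, so the approximation is valid.

1.74e-9 M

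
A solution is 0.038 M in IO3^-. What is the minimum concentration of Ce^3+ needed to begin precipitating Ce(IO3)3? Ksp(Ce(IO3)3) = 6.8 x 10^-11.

1.2 × 10^-6 M

Ce(IO3)3(s) ⇌ Ce^3+ + 3 IO3^-
Ksp = [Ce^3+][IO3^-]^3
Precipitation begins when Q = Ksp. With [IO3^-] = 0.038 M:
6.8 x 10^-11 = (0.038)^3 × [Ce^3+]
[Ce^3+] = (6.8 x 10^-11 / 5.49 × 10^-5) = 1.2 x 10^-6 M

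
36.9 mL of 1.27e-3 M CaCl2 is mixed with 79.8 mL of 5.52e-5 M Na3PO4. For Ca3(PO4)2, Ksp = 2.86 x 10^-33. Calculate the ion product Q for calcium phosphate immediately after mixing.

Q ≈ 9.23e-20

Total volume = 36.9 + 79.8 = 116.7 mL.
[Ca^2+] = 1.27 x 10^-3 × (36.9/116.7) = 4.016 × 10^-4 M
[PO4^3-] = 5.52 × 10^-5 × (79.8/116.7) = 3.775 × 10^-5 M
Ca3(PO4)2(s) ⇌ 3 Ca^2+(aq) + 2 PO4^3-(aq), so Q = [Ca^2+]^3[PO4^3-]^2
Q = (4.016 × 10^-4)^3(3.775 x 10^-5)^2 = 9.23 x 10^-20
Q > Ksp, so Ca3(PO4)2 will precipitate.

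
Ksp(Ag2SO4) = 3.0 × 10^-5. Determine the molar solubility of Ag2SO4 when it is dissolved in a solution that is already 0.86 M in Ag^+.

4.1 x 10^-5 M

Ag2SO4(s) <=> 2 Ag^+ + SO4^2-
Ksp = [Ag^+]^2[SO4^2-]
Let s = moles of Ag2SO4 that dissolve per litre. [Ag^+] = 0.86 + 2s ≈ 0.86, [SO4^2-] = s (Ksp is small, so little additional dissolves).
Ksp ≈ (0.86)^2 × s
s = 4.1 x 10^-5 M
Check: 2s = 8.1 × 10^-5 ≪ 0.86, so the approximation is valid.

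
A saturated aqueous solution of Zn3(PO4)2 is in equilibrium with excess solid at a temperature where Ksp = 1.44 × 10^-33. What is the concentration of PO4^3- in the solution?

[PO4^3-] ≈ 2.12 × 10^-7 M

Zn3(PO4)2(s) ⇌ 3 Zn^2+ + 2 PO4^3-
Ksp = [Zn^2+]^3[PO4^3-]^2
If s mol/L of Zn3(PO4)2 dissolves, [Zn^2+] = 3s and [PO4^3-] = 2s.
Substituting: Ksp = (3s)^3(2s)^2 = 108s^5
s^5 = 1.44 × 10^-33 / 108, so s = 1.059 x 10^-7 M
[PO4^3-] = 2s = 2.12 × 10^-7 M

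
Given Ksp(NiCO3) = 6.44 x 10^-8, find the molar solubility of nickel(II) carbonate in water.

NiCO3(s) ⇌ Ni^2+ + CO3^2-
Ksp = [Ni^2+][CO3^2-]
Let s = molar solubility. Then [Ni^2+] = s and [CO3^2-] = s.
Ksp = (s)(s) = s^2
s = (6.44 x 10^-8)^(1/2) = 2.54 x 10^-4 M

s ≈ 2.54 × 10^-4 M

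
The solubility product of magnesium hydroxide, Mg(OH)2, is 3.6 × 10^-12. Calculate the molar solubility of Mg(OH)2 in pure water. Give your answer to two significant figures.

Mg(OH)2(s) ⇌ Mg^2+ + 2 OH^-
Ksp = [Mg^2+][OH^-]^2
For each mole of Mg(OH)2 that dissolves: [Mg^2+] = s, [OH^-] = 2s.
So Ksp = s × (2s)^2 = 4s^3
s^3 = 3.6 × 10^-12 / 4, so s = 9.7 x 10^-5 M

s = 9.7 × 10^-5 M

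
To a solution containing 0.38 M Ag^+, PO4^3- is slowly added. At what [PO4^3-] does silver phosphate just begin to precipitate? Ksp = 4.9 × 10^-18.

[PO4^3-] ≈ 8.9e-17 M

Ag3PO4(s) <=> 3 Ag^+ + PO4^3-
Ksp = [Ag^+]^3[PO4^3-]
Precipitation begins when Q = Ksp. With [Ag^+] = 0.38 M:
4.9 × 10^-18 = (0.38)^3 × [PO4^3-]
[PO4^3-] = (4.9 × 10^-18 / 5.49 x 10^-2) = 8.9 × 10^-17 M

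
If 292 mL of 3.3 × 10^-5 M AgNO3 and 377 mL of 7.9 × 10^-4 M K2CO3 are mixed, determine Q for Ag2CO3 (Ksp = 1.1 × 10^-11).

Total volume = 292 + 377 = 669 mL.
[Ag^+] = 3.3 × 10^-5 × (292/669) = 1.44 x 10^-5 M
[CO3^2-] = 7.9 x 10^-4 × (377/669) = 4.45 × 10^-4 M
Ag2CO3(s) <=> 2 Ag^+(aq) + CO3^2-(aq), so Q = [Ag^+]^2[CO3^2-]
Q = (1.44 × 10^-5)^2(4.45 × 10^-4) = 9.2 × 10^-14
Q < Ksp, so no precipitate of Ag2CO3 forms.

9.2e-14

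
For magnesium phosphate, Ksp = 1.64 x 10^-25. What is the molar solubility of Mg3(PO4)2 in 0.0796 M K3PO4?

Mg3(PO4)2(s) <=> 3 Mg^2+ + 2 PO4^3-
Ksp = [Mg^2+]^3[PO4^3-]^2
If s mol/L dissolves here, [Mg^2+] = 3s, [PO4^3-] = 0.0796 + 2s ≈ 0.0796 (common-ion effect: PO4^3- is already 0.0796 M).
Ksp ≈ (3s)^3 × (0.0796)^2
s = 9.86 x 10^-9 M
Check: 2s = 2.0 x 10^-8 ≪ 0.0796, so the approximation is valid.

s ≈ 9.86 x 10^-9 M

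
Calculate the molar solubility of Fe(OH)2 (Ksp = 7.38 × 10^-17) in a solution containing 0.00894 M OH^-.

s ≈ 9.23 × 10^-13 M

Fe(OH)2(s) ⇌ Fe^2+(aq) + 2 OH^-(aq)
Ksp = [Fe^2+][OH^-]^2
If s mol/L dissolves here, [Fe^2+] = s, [OH^-] = 0.00894 + 2s ≈ 0.00894 (Ksp is small, so little additional dissolves).
Ksp ≈ s × (0.00894)^2
s = 9.23 × 10^-13 M
Check: 2s = 1.8 × 10^-12 ≪ 0.00894, so the approximation is valid.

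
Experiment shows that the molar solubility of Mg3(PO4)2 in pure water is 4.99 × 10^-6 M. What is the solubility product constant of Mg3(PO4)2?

Mg3(PO4)2(s) ⇌ 3 Mg^2+ + 2 PO4^3-
With molar solubility s: [Mg^2+] = 3s, [PO4^3-] = 2s.
Ksp = [Mg^2+]^3[PO4^3-]^2
Substituting: Ksp = (3s)^3(2s)^2 = 108s^5
With s = 4.99 x 10^-6: Ksp = 3.34 x 10^-25

Ksp ≈ 3.34e-25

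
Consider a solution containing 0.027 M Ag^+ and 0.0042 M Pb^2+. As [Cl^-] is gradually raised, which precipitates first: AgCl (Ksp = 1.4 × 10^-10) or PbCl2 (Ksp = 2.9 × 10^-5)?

AgCl

Each salt begins to precipitate when Q = Ksp, i.e. when [Cl^-] reaches its threshold.
For AgCl: 1.4 × 10^-10 = 0.027 × [Cl^-]  ⇒  [Cl^-] = 5.2 × 10^-9 M.
For PbCl2: 2.9 × 10^-5 = 0.0042 × [Cl^-]^2  ⇒  [Cl^-] = 8.3 × 10^-2 M.
The salt with the lower threshold [Cl^-] precipitates first: AgCl.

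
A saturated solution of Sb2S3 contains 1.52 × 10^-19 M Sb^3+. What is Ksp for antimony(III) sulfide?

Sb2S3(s) ⇌ 2 Sb^3+ + 3 S^2-
Stoichiometry gives [S^2-] = (3/2)[Sb^3+] = 2.280 × 10^-19 M.
Ksp = [Sb^3+]^2[S^2-]^3
Ksp = (1.52 × 10^-19)^2 × (2.280 × 10^-19)^3 = 2.74 x 10^-94

Ksp = 2.74 × 10^-94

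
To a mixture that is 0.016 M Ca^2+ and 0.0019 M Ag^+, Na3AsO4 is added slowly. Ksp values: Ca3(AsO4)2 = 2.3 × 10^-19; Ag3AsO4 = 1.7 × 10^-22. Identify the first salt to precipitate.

Ag3AsO4

Precipitation of each salt starts when its ion product equals its Ksp.
For Ca3(AsO4)2: 2.3 × 10^-19 = (0.016)^3 × [AsO4^3-]^2  ⇒  [AsO4^3-] = 2.4 × 10^-7 M.
For Ag3AsO4: 1.7 × 10^-22 = (0.0019)^3 × [AsO4^3-]  ⇒  [AsO4^3-] = 2.5 x 10^-14 M.
The salt with the lower threshold [AsO4^3-] precipitates first: Ag3AsO4.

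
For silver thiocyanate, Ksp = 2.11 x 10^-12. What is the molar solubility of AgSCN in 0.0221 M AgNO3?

s = 9.55 × 10^-11 M

AgSCN(s) ⇌ Ag^+ + SCN^-
Ksp = [Ag^+][SCN^-]
Let s be the molar solubility in this solution. [Ag^+] = 0.0221 + s ≈ 0.0221, [SCN^-] = s (since Ag^+ from AgNO3 dominates).
Ksp ≈ 0.0221 × s
s = 9.55 x 10^-11 M
Check: s = 9.5 × 10^-11 ≪ 0.0221, so the approximation is valid.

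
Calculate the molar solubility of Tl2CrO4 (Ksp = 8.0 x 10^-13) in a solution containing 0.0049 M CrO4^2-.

6.4 × 10^-6 M

Tl2CrO4(s) ⇌ 2 Tl^+ + CrO4^2-
Ksp = [Tl^+]^2[CrO4^2-]
Let s be the molar solubility in this solution. [Tl^+] = 2s, [CrO4^2-] = 0.0049 + s ≈ 0.0049 (Ksp is small, so little additional dissolves).
Ksp ≈ (2s)^2 × 0.0049
s = 6.4 × 10^-6 M
Check: s = 6.4 x 10^-6 ≪ 0.0049, so the approximation is valid.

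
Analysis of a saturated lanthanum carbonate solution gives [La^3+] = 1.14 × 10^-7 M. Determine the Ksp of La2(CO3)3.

La2(CO3)3(s) ⇌ 2 La^3+ + 3 CO3^2-
Stoichiometry gives [CO3^2-] = (3/2)[La^3+] = 1.710 × 10^-7 M.
Ksp = [La^3+]^2[CO3^2-]^3
Ksp = (1.14 × 10^-7)^2 × (1.710 x 10^-7)^3 = 6.50 × 10^-35

Ksp ≈ 6.50e-35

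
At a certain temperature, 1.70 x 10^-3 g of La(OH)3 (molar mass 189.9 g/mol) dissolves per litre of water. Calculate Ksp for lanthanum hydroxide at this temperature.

Ksp = 1.73 × 10^-19

Molar solubility s = (1.70 × 10^-3 g/L) / (189.9 g/mol) = 8.952 x 10^-6 M.
La(OH)3(s) ⇌ La^3+(aq) + 3 OH^-(aq)
If s mol/L of La(OH)3 dissolves, [La^3+] = s and [OH^-] = 3s.
Ksp = [La^3+][OH^-]^3
Substituting: Ksp = s(3s)^3 = 27s^4
Ksp = 27 × (8.952 x 10^-6)^4 = 1.73 x 10^-19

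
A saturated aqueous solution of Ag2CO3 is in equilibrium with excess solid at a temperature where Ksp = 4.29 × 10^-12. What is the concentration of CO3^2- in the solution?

[CO3^2-] = 1.02 x 10^-4 M

Ag2CO3(s) ⇌ 2 Ag^+(aq) + CO3^2-(aq)
Ksp = [Ag^+]^2[CO3^2-]
Let s = molar solubility. Then [Ag^+] = 2s and [CO3^2-] = s.
So Ksp = (2s)^2 × s = 4s^3
Solving, s = (4.29 × 10^-12/4)^(1/3) = 1.024 × 10^-4 M
[CO3^2-] = s = 1.02 × 10^-4 M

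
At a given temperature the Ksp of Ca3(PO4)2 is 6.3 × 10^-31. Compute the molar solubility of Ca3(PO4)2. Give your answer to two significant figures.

Ca3(PO4)2(s) <=> 3 Ca^2+(aq) + 2 PO4^3-(aq)
Ksp = [Ca^2+]^3[PO4^3-]^2
Let s = molar solubility. Then [Ca^2+] = 3s and [PO4^3-] = 2s.
So Ksp = (3s)^3 × (2s)^2 = 108s^5
s^5 = 6.3 × 10^-31 / 108, so s = 3.6 × 10^-7 M

s = 3.6e-7 M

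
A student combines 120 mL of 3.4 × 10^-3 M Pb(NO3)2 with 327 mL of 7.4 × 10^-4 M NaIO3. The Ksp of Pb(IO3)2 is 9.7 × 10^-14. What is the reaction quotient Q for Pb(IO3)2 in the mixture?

Total volume = 120 + 327 = 447 mL.
[Pb^2+] = 3.4 x 10^-3 × (120/447) = 9.13 × 10^-4 M
[IO3^-] = 7.4 x 10^-4 × (327/447) = 5.41 × 10^-4 M
Pb(IO3)2(s) ⇌ Pb^2+ + 2 IO3^-, so Q = [Pb^2+][IO3^-]^2
Q = (9.13 × 10^-4)(5.41 × 10^-4)^2 = 2.7 × 10^-10
Q > Ksp, so Pb(IO3)2 will precipitate.

Q = 2.7 × 10^-10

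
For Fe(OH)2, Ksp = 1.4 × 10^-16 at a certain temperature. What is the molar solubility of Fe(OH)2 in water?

s = 3.3 x 10^-6 M

Fe(OH)2(s) ⇌ Fe^2+ + 2 OH^-
Ksp = [Fe^2+][OH^-]^2
With molar solubility s: [Fe^2+] = s, [OH^-] = 2s.
Ksp = s(2s)^2 = 4s^3
s = (1.4 × 10^-16 / 4)^(1/3) = 3.3 x 10^-6 M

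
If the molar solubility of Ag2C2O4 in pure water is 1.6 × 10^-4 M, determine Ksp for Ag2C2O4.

Ksp = 1.6 x 10^-11

Ag2C2O4(s) <=> 2 Ag^+(aq) + C2O4^2-(aq)
Let s = molar solubility. Then [Ag^+] = 2s and [C2O4^2-] = s.
Ksp = [Ag^+]^2[C2O4^2-]
Ksp = (2s)^2s = 4s^3
Ksp = 4 × (1.6 × 10^-4)^3 = 1.6 x 10^-11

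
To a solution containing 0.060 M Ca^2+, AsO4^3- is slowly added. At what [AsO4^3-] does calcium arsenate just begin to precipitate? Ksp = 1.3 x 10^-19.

[AsO4^3-] = 2.5 × 10^-8 M

Ca3(AsO4)2(s) <=> 3 Ca^2+(aq) + 2 AsO4^3-(aq)
Ksp = [Ca^2+]^3[AsO4^3-]^2
Precipitation begins when Q = Ksp. With [Ca^2+] = 0.060 M:
1.3 x 10^-19 = (0.060)^3 × [AsO4^3-]^2
[AsO4^3-] = (1.3 x 10^-19 / 2.16 × 10^-4)^(1/2) = 2.5 × 10^-8 M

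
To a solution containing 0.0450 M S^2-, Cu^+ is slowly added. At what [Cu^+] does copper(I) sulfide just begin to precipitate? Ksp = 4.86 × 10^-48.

Cu2S(s) ⇌ 2 Cu^+(aq) + S^2-(aq)
Ksp = [Cu^+]^2[S^2-]
Precipitation begins when Q = Ksp. With [S^2-] = 0.0450 M:
4.86 × 10^-48 = (0.0450) × [Cu^+]^2
[Cu^+] = (4.86 × 10^-48 / 4.50 × 10^-2)^(1/2) = 1.04 x 10^-23 M

[Cu^+] ≈ 1.04 x 10^-23 M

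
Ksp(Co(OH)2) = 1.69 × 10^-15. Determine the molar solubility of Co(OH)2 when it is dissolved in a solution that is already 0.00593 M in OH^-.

Co(OH)2(s) <=> Co^2+ + 2 OH^-
Ksp = [Co^2+][OH^-]^2
Let s be the molar solubility in this solution. [Co^2+] = s, [OH^-] = 0.00593 + 2s ≈ 0.00593 (Ksp is small, so little additional dissolves).
Ksp ≈ s × (0.00593)^2
s = 4.81 x 10^-11 M
Check: 2s = 9.6 × 10^-11 ≪ 0.00593, so the approximation is valid.

s ≈ 4.81e-11 M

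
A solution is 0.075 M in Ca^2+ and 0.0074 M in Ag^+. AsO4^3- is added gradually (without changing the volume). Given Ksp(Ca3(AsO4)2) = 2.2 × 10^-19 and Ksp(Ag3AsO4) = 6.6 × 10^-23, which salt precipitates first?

Each salt begins to precipitate when Q = Ksp, i.e. when [AsO4^3-] reaches its threshold.
For Ca3(AsO4)2: 2.2 × 10^-19 = (0.075)^3 × [AsO4^3-]^2  ⇒  [AsO4^3-] = 2.3 × 10^-8 M.
For Ag3AsO4: 6.6 × 10^-23 = (0.0074)^3 × [AsO4^3-]  ⇒  [AsO4^3-] = 1.6 × 10^-16 M.
The salt with the lower threshold [AsO4^3-] precipitates first: Ag3AsO4.

Ag3AsO4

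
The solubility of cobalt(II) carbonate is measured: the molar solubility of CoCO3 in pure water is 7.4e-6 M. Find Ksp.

CoCO3(s) <=> Co^2+(aq) + CO3^2-(aq)
If s mol/L of CoCO3 dissolves, [Co^2+] = s and [CO3^2-] = s.
Ksp = [Co^2+][CO3^2-]
Ksp = (s)(s) = s^2
Ksp = (7.4 × 10^-6)^2 = 5.5 x 10^-11

5.5 × 10^-11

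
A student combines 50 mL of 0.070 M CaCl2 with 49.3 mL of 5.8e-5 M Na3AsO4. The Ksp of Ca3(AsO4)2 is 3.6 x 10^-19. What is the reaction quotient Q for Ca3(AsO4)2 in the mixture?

Total volume = 50 + 49.3 = 99.3 mL.
[Ca^2+] = 7.0 × 10^-2 × (50/99.3) = 3.52 × 10^-2 M
[AsO4^3-] = 5.8 × 10^-5 × (49.3/99.3) = 2.88 × 10^-5 M
Ca3(AsO4)2(s) <=> 3 Ca^2+(aq) + 2 AsO4^3-(aq), so Q = [Ca^2+]^3[AsO4^3-]^2
Q = (3.52 × 10^-2)^3(2.88 × 10^-5)^2 = 3.6 × 10^-14
Q > Ksp, so Ca3(AsO4)2 will precipitate.

3.6e-14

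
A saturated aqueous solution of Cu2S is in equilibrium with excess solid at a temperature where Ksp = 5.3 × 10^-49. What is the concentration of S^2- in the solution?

Cu2S(s) ⇌ 2 Cu^+(aq) + S^2-(aq)
Ksp = [Cu^+]^2[S^2-]
With molar solubility s: [Cu^+] = 2s, [S^2-] = s.
Substituting: Ksp = (2s)^2s = 4s^3
Solving, s = (5.3 × 10^-49/4)^(1/3) = 5.10 × 10^-17 M
[S^2-] = s = 5.1 x 10^-17 M

5.1 × 10^-17 M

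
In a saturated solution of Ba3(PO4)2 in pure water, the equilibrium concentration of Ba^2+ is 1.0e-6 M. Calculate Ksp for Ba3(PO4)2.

Ksp = 4.4 x 10^-31

Ba3(PO4)2(s) <=> 3 Ba^2+(aq) + 2 PO4^3-(aq)
Stoichiometry gives [PO4^3-] = (2/3)[Ba^2+] = 6.67 × 10^-7 M.
Ksp = [Ba^2+]^3[PO4^3-]^2
Ksp = (1.0 x 10^-6)^3 × (6.67 × 10^-7)^2 = 4.4 x 10^-31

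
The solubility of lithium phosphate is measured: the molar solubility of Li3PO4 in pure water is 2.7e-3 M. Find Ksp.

1.4e-9

Li3PO4(s) ⇌ 3 Li^+ + PO4^3-
If s mol/L of Li3PO4 dissolves, [Li^+] = 3s and [PO4^3-] = s.
Ksp = [Li^+]^3[PO4^3-]
Substituting: Ksp = (3s)^3s = 27s^4
Ksp = 27 × (2.7 x 10^-3)^4 = 1.4 × 10^-9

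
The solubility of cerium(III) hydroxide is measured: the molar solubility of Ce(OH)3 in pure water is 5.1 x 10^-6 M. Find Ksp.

Ce(OH)3(s) ⇌ Ce^3+(aq) + 3 OH^-(aq)
For each mole of Ce(OH)3 that dissolves: [Ce^3+] = s, [OH^-] = 3s.
Ksp = [Ce^3+][OH^-]^3
Substituting: Ksp = s(3s)^3 = 27s^4
With s = 5.1 × 10^-6: Ksp = 1.8 × 10^-20

1.8 × 10^-20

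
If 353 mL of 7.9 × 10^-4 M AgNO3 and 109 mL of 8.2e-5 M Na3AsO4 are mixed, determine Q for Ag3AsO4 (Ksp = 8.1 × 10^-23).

Total volume = 353 + 109 = 462 mL.
[Ag^+] = 7.9 × 10^-4 × (353/462) = 6.04 × 10^-4 M
[AsO4^3-] = 8.2 × 10^-5 × (109/462) = 1.93 × 10^-5 M
Ag3AsO4(s) ⇌ 3 Ag^+ + AsO4^3-, so Q = [Ag^+]^3[AsO4^3-]
Q = (6.04 x 10^-4)^3(1.93 × 10^-5) = 4.3 x 10^-15
Q > Ksp, so Ag3AsO4 will precipitate.

Q ≈ 4.3e-15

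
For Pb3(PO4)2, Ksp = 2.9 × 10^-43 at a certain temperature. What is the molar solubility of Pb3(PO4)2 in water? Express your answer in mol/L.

Pb3(PO4)2(s) <=> 3 Pb^2+(aq) + 2 PO4^3-(aq)
Ksp = [Pb^2+]^3[PO4^3-]^2
With molar solubility s: [Pb^2+] = 3s, [PO4^3-] = 2s.
Substituting: Ksp = (3s)^3(2s)^2 = 108s^5
s^5 = 2.9 × 10^-43 / 108, so s = 1.2 x 10^-9 M

s = 1.2e-9 M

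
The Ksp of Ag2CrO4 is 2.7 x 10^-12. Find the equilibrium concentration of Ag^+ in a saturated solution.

Ag2CrO4(s) ⇌ 2 Ag^+(aq) + CrO4^2-(aq)
Ksp = [Ag^+]^2[CrO4^2-]
If s mol/L of Ag2CrO4 dissolves, [Ag^+] = 2s and [CrO4^2-] = s.
So Ksp = (2s)^2 × s = 4s^3
s = (2.7 x 10^-12 / 4)^(1/3) = 8.77 x 10^-5 M
[Ag^+] = 2s = 1.8 × 10^-4 M

1.8 × 10^-4 M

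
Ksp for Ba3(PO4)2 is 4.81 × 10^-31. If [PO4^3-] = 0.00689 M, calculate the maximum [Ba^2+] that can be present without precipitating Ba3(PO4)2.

[Ba^2+] ≈ 2.16 x 10^-9 M

Ba3(PO4)2(s) <=> 3 Ba^2+ + 2 PO4^3-
Ksp = [Ba^2+]^3[PO4^3-]^2
Precipitation begins when Q = Ksp. With [PO4^3-] = 0.00689 M:
4.81 × 10^-31 = (0.00689)^2 × [Ba^2+]^3
[Ba^2+] = (4.81 × 10^-31 / 4.747 x 10^-5)^(1/3) = 2.16 × 10^-9 M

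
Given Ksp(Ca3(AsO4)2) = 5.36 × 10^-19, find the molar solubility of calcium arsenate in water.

8.69 × 10^-5 M

Ca3(AsO4)2(s) <=> 3 Ca^2+ + 2 AsO4^3-
Ksp = [Ca^2+]^3[AsO4^3-]^2
With molar solubility s: [Ca^2+] = 3s, [AsO4^3-] = 2s.
Substituting: Ksp = (3s)^3(2s)^2 = 108s^5
s^5 = 5.36 × 10^-19 / 108, so s = 8.69 x 10^-5 M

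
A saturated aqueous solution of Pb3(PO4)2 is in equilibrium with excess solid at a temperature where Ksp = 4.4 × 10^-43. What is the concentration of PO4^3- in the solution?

Pb3(PO4)2(s) ⇌ 3 Pb^2+(aq) + 2 PO4^3-(aq)
Ksp = [Pb^2+]^3[PO4^3-]^2
If s mol/L of Pb3(PO4)2 dissolves, [Pb^2+] = 3s and [PO4^3-] = 2s.
Substituting: Ksp = (3s)^3(2s)^2 = 108s^5
s = (4.4 × 10^-43 / 108)^(1/5) = 1.32 x 10^-9 M
[PO4^3-] = 2s = 2.6 x 10^-9 M

2.6 × 10^-9 M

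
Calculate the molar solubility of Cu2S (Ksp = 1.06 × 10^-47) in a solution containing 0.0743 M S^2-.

s ≈ 5.97e-24 M

Cu2S(s) <=> 2 Cu^+(aq) + S^2-(aq)
Ksp = [Cu^+]^2[S^2-]
Let s = moles of Cu2S that dissolve per litre. [Cu^+] = 2s, [S^2-] = 0.0743 + s ≈ 0.0743 (since the S^2- already present dominates).
Ksp ≈ (2s)^2 × 0.0743
s = 5.97 × 10^-24 M
Check: s = 6.0 x 10^-24 ≪ 0.0743, so the approximation is valid.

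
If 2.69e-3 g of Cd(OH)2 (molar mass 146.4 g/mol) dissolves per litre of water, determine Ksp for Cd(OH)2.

Molar solubility s = (2.69 x 10^-3 g/L) / (146.4 g/mol) = 1.837 × 10^-5 M.
Cd(OH)2(s) <=> Cd^2+(aq) + 2 OH^-(aq)
If s mol/L of Cd(OH)2 dissolves, [Cd^2+] = s and [OH^-] = 2s.
Ksp = [Cd^2+][OH^-]^2
Ksp = s(2s)^2 = 4s^3
With s = 1.837 × 10^-5: Ksp = 2.48 x 10^-14

Ksp = 2.48 × 10^-14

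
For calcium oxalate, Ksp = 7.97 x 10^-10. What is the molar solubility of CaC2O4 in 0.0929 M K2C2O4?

s = 8.58 x 10^-9 M

CaC2O4(s) <=> Ca^2+(aq) + C2O4^2-(aq)
Ksp = [Ca^2+][C2O4^2-]
Let s = moles of CaC2O4 that dissolve per litre. [Ca^2+] = s, [C2O4^2-] = 0.0929 + s ≈ 0.0929 (Ksp is small, so little additional dissolves).
Ksp ≈ s × 0.0929
s = 8.58 × 10^-9 M
Check: s = 8.6 × 10^-9 ≪ 0.0929, so the approximation is valid.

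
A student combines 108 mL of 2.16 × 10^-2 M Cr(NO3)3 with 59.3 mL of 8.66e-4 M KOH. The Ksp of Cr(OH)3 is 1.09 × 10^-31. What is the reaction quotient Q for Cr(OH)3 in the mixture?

Q = 4.03e-13

Total volume = 108 + 59.3 = 167.3 mL.
[Cr^3+] = 2.16 × 10^-2 × (108/167.3) = 1.394 × 10^-2 M
[OH^-] = 8.66 x 10^-4 × (59.3/167.3) = 3.070 x 10^-4 M
Cr(OH)3(s) ⇌ Cr^3+ + 3 OH^-, so Q = [Cr^3+][OH^-]^3
Q = (1.394 × 10^-2)(3.070 x 10^-4)^3 = 4.03 × 10^-13
Q > Ksp, so Cr(OH)3 will precipitate.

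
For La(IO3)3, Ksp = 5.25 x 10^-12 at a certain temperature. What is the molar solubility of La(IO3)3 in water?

La(IO3)3(s) ⇌ La^3+ + 3 IO3^-
Ksp = [La^3+][IO3^-]^3
Let s = molar solubility. Then [La^3+] = s and [IO3^-] = 3s.
Ksp = s(3s)^3 = 27s^4
s^4 = 5.25 x 10^-12 / 27, so s = 6.64 x 10^-4 M

s ≈ 6.64 × 10^-4 M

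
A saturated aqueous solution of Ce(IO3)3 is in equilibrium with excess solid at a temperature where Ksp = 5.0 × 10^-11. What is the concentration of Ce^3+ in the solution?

[Ce^3+] ≈ 1.2 × 10^-3 M

Ce(IO3)3(s) ⇌ Ce^3+(aq) + 3 IO3^-(aq)
Ksp = [Ce^3+][IO3^-]^3
For each mole of Ce(IO3)3 that dissolves: [Ce^3+] = s, [IO3^-] = 3s.
So Ksp = s × (3s)^3 = 27s^4
Solving, s = (5.0 × 10^-11/27)^(1/4) = 1.17 x 10^-3 M
[Ce^3+] = s = 1.2 × 10^-3 M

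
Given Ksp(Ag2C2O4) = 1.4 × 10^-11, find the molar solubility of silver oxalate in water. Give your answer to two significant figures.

s = 1.5 × 10^-4 M

Ag2C2O4(s) <=> 2 Ag^+(aq) + C2O4^2-(aq)
Ksp = [Ag^+]^2[C2O4^2-]
Let s = molar solubility. Then [Ag^+] = 2s and [C2O4^2-] = s.
So Ksp = (2s)^2 × s = 4s^3
s = (1.4 × 10^-11 / 4)^(1/3) = 1.5 × 10^-4 M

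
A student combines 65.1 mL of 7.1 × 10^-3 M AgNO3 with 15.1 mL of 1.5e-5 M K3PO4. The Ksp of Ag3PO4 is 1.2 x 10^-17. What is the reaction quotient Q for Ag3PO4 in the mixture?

5.4 × 10^-13

Total volume = 65.1 + 15.1 = 80.2 mL.
[Ag^+] = 7.1 × 10^-3 × (65.1/80.2) = 5.76 × 10^-3 M
[PO4^3-] = 1.5 × 10^-5 × (15.1/80.2) = 2.82 × 10^-6 M
Ag3PO4(s) ⇌ 3 Ag^+(aq) + PO4^3-(aq), so Q = [Ag^+]^3[PO4^3-]
Q = (5.76 × 10^-3)^3(2.82 × 10^-6) = 5.4 × 10^-13
Q > Ksp, so Ag3PO4 will precipitate.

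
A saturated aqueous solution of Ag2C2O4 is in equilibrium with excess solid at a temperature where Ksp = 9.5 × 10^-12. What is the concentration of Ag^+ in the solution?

Ag2C2O4(s) ⇌ 2 Ag^+ + C2O4^2-
Ksp = [Ag^+]^2[C2O4^2-]
Let s = molar solubility. Then [Ag^+] = 2s and [C2O4^2-] = s.
Substituting: Ksp = (2s)^2s = 4s^3
s^3 = 9.5 × 10^-12 / 4, so s = 1.33 × 10^-4 M
[Ag^+] = 2s = 2.7 x 10^-4 M

[Ag^+] = 2.7 × 10^-4 M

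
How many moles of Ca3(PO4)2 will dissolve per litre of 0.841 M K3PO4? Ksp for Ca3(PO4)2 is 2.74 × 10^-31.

2.43 × 10^-11 M

Ca3(PO4)2(s) <=> 3 Ca^2+(aq) + 2 PO4^3-(aq)
Ksp = [Ca^2+]^3[PO4^3-]^2
If s mol/L dissolves here, [Ca^2+] = 3s, [PO4^3-] = 0.841 + 2s ≈ 0.841 (common-ion effect: PO4^3- is already 0.841 M).
Ksp ≈ (3s)^3 × (0.841)^2
s = 2.43 x 10^-11 M
Check: 2s = 4.9 x 10^-11 ≪ 0.841, so the approximation is valid.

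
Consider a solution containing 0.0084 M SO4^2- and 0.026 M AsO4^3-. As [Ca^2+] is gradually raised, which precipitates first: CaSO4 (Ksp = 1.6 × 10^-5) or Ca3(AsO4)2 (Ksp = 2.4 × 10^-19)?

Ca3(AsO4)2

Each salt begins to precipitate when Q = Ksp, i.e. when [Ca^2+] reaches its threshold.
For CaSO4: 1.6 × 10^-5 = 0.0084 × [Ca^2+]  ⇒  [Ca^2+] = 1.9 x 10^-3 M.
For Ca3(AsO4)2: 2.4 × 10^-19 = (0.026)^2 × [Ca^2+]^3  ⇒  [Ca^2+] = 7.1 x 10^-6 M.
The salt with the lower threshold [Ca^2+] precipitates first: Ca3(AsO4)2.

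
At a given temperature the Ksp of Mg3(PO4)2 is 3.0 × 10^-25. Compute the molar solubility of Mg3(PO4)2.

Mg3(PO4)2(s) ⇌ 3 Mg^2+ + 2 PO4^3-
Ksp = [Mg^2+]^3[PO4^3-]^2
With molar solubility s: [Mg^2+] = 3s, [PO4^3-] = 2s.
Ksp = (3s)^3(2s)^2 = 108s^5
Solving, s = (3.0 × 10^-25/108)^(1/5) = 4.9 × 10^-6 M

4.9e-6 M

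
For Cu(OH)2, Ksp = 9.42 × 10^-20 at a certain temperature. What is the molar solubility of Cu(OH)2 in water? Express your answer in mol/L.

Cu(OH)2(s) ⇌ Cu^2+(aq) + 2 OH^-(aq)
Ksp = [Cu^2+][OH^-]^2
Let s = molar solubility. Then [Cu^2+] = s and [OH^-] = 2s.
Ksp = s(2s)^2 = 4s^3
Solving, s = (9.42 × 10^-20/4)^(1/3) = 2.87 × 10^-7 M

2.87 x 10^-7 M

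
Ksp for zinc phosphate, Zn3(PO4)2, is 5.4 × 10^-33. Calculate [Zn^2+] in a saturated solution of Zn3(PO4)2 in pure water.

Zn3(PO4)2(s) <=> 3 Zn^2+ + 2 PO4^3-
Ksp = [Zn^2+]^3[PO4^3-]^2
For each mole of Zn3(PO4)2 that dissolves: [Zn^2+] = 3s, [PO4^3-] = 2s.
Ksp = (3s)^3(2s)^2 = 108s^5
s = (5.4 × 10^-33 / 108)^(1/5) = 1.38 × 10^-7 M
[Zn^2+] = 3s = 4.1 x 10^-7 M

[Zn^2+] = 4.1e-7 M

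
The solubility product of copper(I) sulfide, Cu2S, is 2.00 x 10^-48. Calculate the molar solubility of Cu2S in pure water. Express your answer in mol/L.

Cu2S(s) ⇌ 2 Cu^+(aq) + S^2-(aq)
Ksp = [Cu^+]^2[S^2-]
Let s = molar solubility. Then [Cu^+] = 2s and [S^2-] = s.
So Ksp = (2s)^2 × s = 4s^3
Solving, s = (2.00 x 10^-48/4)^(1/3) = 7.94 x 10^-17 M

s = 7.94 × 10^-17 M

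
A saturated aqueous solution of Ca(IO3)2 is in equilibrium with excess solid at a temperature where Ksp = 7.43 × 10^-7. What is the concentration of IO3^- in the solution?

Ca(IO3)2(s) ⇌ Ca^2+ + 2 IO3^-
Ksp = [Ca^2+][IO3^-]^2
With molar solubility s: [Ca^2+] = s, [IO3^-] = 2s.
So Ksp = s × (2s)^2 = 4s^3
Solving, s = (7.43 × 10^-7/4)^(1/3) = 5.706 x 10^-3 M
[IO3^-] = 2s = 1.14 x 10^-2 M

[IO3^-] ≈ 1.14 × 10^-2 M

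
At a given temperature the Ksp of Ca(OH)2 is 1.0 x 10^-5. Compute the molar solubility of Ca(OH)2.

Ca(OH)2(s) ⇌ Ca^2+(aq) + 2 OH^-(aq)
Ksp = [Ca^2+][OH^-]^2
Let s = molar solubility. Then [Ca^2+] = s and [OH^-] = 2s.
So Ksp = s × (2s)^2 = 4s^3
Solving, s = (1.0 x 10^-5/4)^(1/3) = 1.4 x 10^-2 M

s ≈ 1.4 x 10^-2 M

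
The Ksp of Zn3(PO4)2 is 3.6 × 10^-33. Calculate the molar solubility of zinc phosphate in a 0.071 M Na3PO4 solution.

Zn3(PO4)2(s) <=> 3 Zn^2+(aq) + 2 PO4^3-(aq)
Ksp = [Zn^2+]^3[PO4^3-]^2
Let s be the molar solubility in this solution. [Zn^2+] = 3s, [PO4^3-] = 0.071 + 2s ≈ 0.071 (since PO4^3- from Na3PO4 dominates).
Ksp ≈ (3s)^3 × (0.071)^2
s = 3.0 × 10^-11 M
Check: 2s = 6.0 × 10^-11 ≪ 0.071, so the approximation is valid.

s = 3.0 x 10^-11 M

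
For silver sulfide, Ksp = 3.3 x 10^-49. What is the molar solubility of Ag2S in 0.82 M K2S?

3.2e-25 M

Ag2S(s) ⇌ 2 Ag^+ + S^2-
Ksp = [Ag^+]^2[S^2-]
Let s be the molar solubility in this solution. [Ag^+] = 2s, [S^2-] = 0.82 + s ≈ 0.82 (since S^2- from K2S dominates).
Ksp ≈ (2s)^2 × 0.82
s = 3.2 x 10^-25 M
Check: s = 3.2 × 10^-25 ≪ 0.82, so the approximation is valid.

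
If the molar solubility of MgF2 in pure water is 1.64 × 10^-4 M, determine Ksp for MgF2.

MgF2(s) ⇌ Mg^2+ + 2 F^-
Let s = molar solubility. Then [Mg^2+] = s and [F^-] = 2s.
Ksp = [Mg^2+][F^-]^2
Ksp = s(2s)^2 = 4s^3
Ksp = 4 × (1.64 x 10^-4)^3 = 1.76 x 10^-11

1.76e-11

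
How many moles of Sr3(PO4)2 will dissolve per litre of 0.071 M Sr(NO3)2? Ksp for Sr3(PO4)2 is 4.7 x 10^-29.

s ≈ 1.8 × 10^-13 M

Sr3(PO4)2(s) <=> 3 Sr^2+(aq) + 2 PO4^3-(aq)
Ksp = [Sr^2+]^3[PO4^3-]^2
Let s = moles of Sr3(PO4)2 that dissolve per litre. [Sr^2+] = 0.071 + 3s ≈ 0.071, [PO4^3-] = 2s (common-ion effect: Sr^2+ is already 0.071 M).
Ksp ≈ (0.071)^3 × (2s)^2
s = 1.8 × 10^-13 M
Check: 3s = 5.4 x 10^-13 ≪ 0.071, so the approximation is valid.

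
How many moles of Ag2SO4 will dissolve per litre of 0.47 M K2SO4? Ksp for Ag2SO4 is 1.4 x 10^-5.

2.7 × 10^-3 M

Ag2SO4(s) ⇌ 2 Ag^+ + SO4^2-
Ksp = [Ag^+]^2[SO4^2-]
If s mol/L dissolves here, [Ag^+] = 2s, [SO4^2-] = 0.47 + s ≈ 0.47 (common-ion effect: SO4^2- is already 0.47 M).
Ksp ≈ (2s)^2 × 0.47
s = 2.7 × 10^-3 M
Check: s = 2.7 x 10^-3 ≪ 0.47, so the approximation is valid.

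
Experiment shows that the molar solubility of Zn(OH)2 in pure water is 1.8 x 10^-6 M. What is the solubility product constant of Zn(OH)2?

Zn(OH)2(s) ⇌ Zn^2+ + 2 OH^-
Let s = molar solubility. Then [Zn^2+] = s and [OH^-] = 2s.
Ksp = [Zn^2+][OH^-]^2
So Ksp = s × (2s)^2 = 4s^3
With s = 1.8 x 10^-6: Ksp = 2.3 × 10^-17

Ksp = 2.3 × 10^-17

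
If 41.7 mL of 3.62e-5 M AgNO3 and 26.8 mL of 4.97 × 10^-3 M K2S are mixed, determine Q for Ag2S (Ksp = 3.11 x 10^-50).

9.44 × 10^-13

Total volume = 41.7 + 26.8 = 68.5 mL.
[Ag^+] = 3.62 × 10^-5 × (41.7/68.5) = 2.204 × 10^-5 M
[S^2-] = 4.97 × 10^-3 × (26.8/68.5) = 1.944 × 10^-3 M
Ag2S(s) <=> 2 Ag^+(aq) + S^2-(aq), so Q = [Ag^+]^2[S^2-]
Q = (2.204 x 10^-5)^2(1.944 × 10^-3) = 9.44 x 10^-13
Q > Ksp, so Ag2S will precipitate.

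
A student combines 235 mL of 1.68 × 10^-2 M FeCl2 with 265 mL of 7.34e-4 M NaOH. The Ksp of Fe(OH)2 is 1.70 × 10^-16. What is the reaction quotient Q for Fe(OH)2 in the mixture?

Total volume = 235 + 265 = 500 mL.
[Fe^2+] = 1.68 x 10^-2 × (235/500) = 7.896 × 10^-3 M
[OH^-] = 7.34 × 10^-4 × (265/500) = 3.890 × 10^-4 M
Fe(OH)2(s) ⇌ Fe^2+ + 2 OH^-, so Q = [Fe^2+][OH^-]^2
Q = (7.896 × 10^-3)(3.890 × 10^-4)^2 = 1.19 x 10^-9
Q > Ksp, so Fe(OH)2 will precipitate.

1.19 × 10^-9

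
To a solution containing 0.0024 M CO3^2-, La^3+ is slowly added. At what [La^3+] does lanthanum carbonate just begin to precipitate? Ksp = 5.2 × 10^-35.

[La^3+] ≈ 6.1 x 10^-14 M

La2(CO3)3(s) ⇌ 2 La^3+(aq) + 3 CO3^2-(aq)
Ksp = [La^3+]^2[CO3^2-]^3
Precipitation begins when Q = Ksp. With [CO3^2-] = 0.0024 M:
5.2 × 10^-35 = (0.0024)^3 × [La^3+]^2
[La^3+] = (5.2 × 10^-35 / 1.38 × 10^-8)^(1/2) = 6.1 × 10^-14 M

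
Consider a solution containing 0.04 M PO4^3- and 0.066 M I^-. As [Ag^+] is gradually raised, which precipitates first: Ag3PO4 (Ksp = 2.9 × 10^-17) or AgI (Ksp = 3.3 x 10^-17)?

AgI

Each salt begins to precipitate when Q = Ksp, i.e. when [Ag^+] reaches its threshold.
For Ag3PO4: 2.9 × 10^-17 = 0.04 × [Ag^+]^3  ⇒  [Ag^+] = 9.0 x 10^-6 M.
For AgI: 3.3 x 10^-17 = 0.066 × [Ag^+]  ⇒  [Ag^+] = 5.0 × 10^-16 M.
The salt with the lower threshold [Ag^+] precipitates first: AgI.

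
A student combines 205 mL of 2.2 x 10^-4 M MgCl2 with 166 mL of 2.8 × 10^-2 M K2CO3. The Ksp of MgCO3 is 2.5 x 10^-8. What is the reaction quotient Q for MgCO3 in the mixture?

Total volume = 205 + 166 = 371 mL.
[Mg^2+] = 2.2 x 10^-4 × (205/371) = 1.22 × 10^-4 M
[CO3^2-] = 2.8 × 10^-2 × (166/371) = 1.25 × 10^-2 M
MgCO3(s) ⇌ Mg^2+(aq) + CO3^2-(aq), so Q = [Mg^2+][CO3^2-]
Q = (1.22 × 10^-4)(1.25 x 10^-2) = 1.5 × 10^-6
Q > Ksp, so MgCO3 will precipitate.

1.5 × 10^-6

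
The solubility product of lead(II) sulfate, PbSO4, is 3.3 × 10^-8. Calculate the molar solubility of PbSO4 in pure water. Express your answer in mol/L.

s ≈ 1.8 × 10^-4 M

PbSO4(s) ⇌ Pb^2+ + SO4^2-
Ksp = [Pb^2+][SO4^2-]
With molar solubility s: [Pb^2+] = s, [SO4^2-] = s.
Ksp = s × s = s^2
s = (3.3 × 10^-8)^(1/2) = 1.8 × 10^-4 M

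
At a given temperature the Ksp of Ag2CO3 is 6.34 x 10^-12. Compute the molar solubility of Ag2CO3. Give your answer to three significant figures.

1.17e-4 M

Ag2CO3(s) ⇌ 2 Ag^+ + CO3^2-
Ksp = [Ag^+]^2[CO3^2-]
With molar solubility s: [Ag^+] = 2s, [CO3^2-] = s.
Ksp = (2s)^2s = 4s^3
Solving, s = (6.34 x 10^-12/4)^(1/3) = 1.17 x 10^-4 M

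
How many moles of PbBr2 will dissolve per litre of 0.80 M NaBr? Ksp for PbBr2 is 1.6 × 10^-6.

PbBr2(s) <=> Pb^2+ + 2 Br^-
Ksp = [Pb^2+][Br^-]^2
If s mol/L dissolves here, [Pb^2+] = s, [Br^-] = 0.80 + 2s ≈ 0.80 (common-ion effect: Br^- is already 0.80 M).
Ksp ≈ s × (0.80)^2
s = 2.5 × 10^-6 M
Check: 2s = 5.0 × 10^-6 ≪ 0.80, so the approximation is valid.

2.5e-6 M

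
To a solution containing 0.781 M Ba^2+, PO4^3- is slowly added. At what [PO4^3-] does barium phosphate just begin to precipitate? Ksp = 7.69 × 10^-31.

[PO4^3-] = 1.27 × 10^-15 M

Ba3(PO4)2(s) <=> 3 Ba^2+(aq) + 2 PO4^3-(aq)
Ksp = [Ba^2+]^3[PO4^3-]^2
Precipitation begins when Q = Ksp. With [Ba^2+] = 0.781 M:
7.69 × 10^-31 = (0.781)^3 × [PO4^3-]^2
[PO4^3-] = (7.69 × 10^-31 / 4.764 x 10^-1)^(1/2) = 1.27 × 10^-15 M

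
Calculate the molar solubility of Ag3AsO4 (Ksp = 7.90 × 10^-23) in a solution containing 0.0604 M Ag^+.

3.59 x 10^-19 M

Ag3AsO4(s) <=> 3 Ag^+(aq) + AsO4^3-(aq)
Ksp = [Ag^+]^3[AsO4^3-]
If s mol/L dissolves here, [Ag^+] = 0.0604 + 3s ≈ 0.0604, [AsO4^3-] = s (common-ion effect: Ag^+ is already 0.0604 M).
Ksp ≈ (0.0604)^3 × s
s = 3.59 × 10^-19 M
Check: 3s = 1.1 × 10^-18 ≪ 0.0604, so the approximation is valid.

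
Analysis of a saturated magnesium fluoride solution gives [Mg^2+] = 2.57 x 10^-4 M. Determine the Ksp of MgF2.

6.79 × 10^-11

MgF2(s) <=> Mg^2+ + 2 F^-
Stoichiometry gives [F^-] = (2/1)[Mg^2+] = 5.140 × 10^-4 M.
Ksp = [Mg^2+][F^-]^2
Ksp = 2.57 × 10^-4 × (5.140 × 10^-4)^2 = 6.79 × 10^-11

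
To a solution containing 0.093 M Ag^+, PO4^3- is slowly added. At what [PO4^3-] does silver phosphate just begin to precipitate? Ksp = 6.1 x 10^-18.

[PO4^3-] = 7.6 × 10^-15 M

Ag3PO4(s) ⇌ 3 Ag^+ + PO4^3-
Ksp = [Ag^+]^3[PO4^3-]
Precipitation begins when Q = Ksp. With [Ag^+] = 0.093 M:
6.1 x 10^-18 = (0.093)^3 × [PO4^3-]
[PO4^3-] = (6.1 x 10^-18 / 8.04 × 10^-4) = 7.6 × 10^-15 M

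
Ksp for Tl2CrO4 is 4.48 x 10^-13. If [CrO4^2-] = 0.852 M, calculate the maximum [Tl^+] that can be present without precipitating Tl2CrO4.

[Tl^+] = 7.25 x 10^-7 M

Tl2CrO4(s) ⇌ 2 Tl^+ + CrO4^2-
Ksp = [Tl^+]^2[CrO4^2-]
Precipitation begins when Q = Ksp. With [CrO4^2-] = 0.852 M:
4.48 x 10^-13 = (0.852) × [Tl^+]^2
[Tl^+] = (4.48 x 10^-13 / 8.52 × 10^-1)^(1/2) = 7.25 × 10^-7 M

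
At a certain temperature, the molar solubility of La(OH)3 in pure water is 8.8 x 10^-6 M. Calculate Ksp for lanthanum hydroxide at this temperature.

La(OH)3(s) <=> La^3+(aq) + 3 OH^-(aq)
For each mole of La(OH)3 that dissolves: [La^3+] = s, [OH^-] = 3s.
Ksp = [La^3+][OH^-]^3
Substituting: Ksp = s(3s)^3 = 27s^4
With s = 8.8 × 10^-6: Ksp = 1.6 × 10^-19

Ksp = 1.6e-19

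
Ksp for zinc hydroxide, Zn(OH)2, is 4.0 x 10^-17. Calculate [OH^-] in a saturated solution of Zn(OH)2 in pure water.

[OH^-] ≈ 4.3 × 10^-6 M

Zn(OH)2(s) ⇌ Zn^2+(aq) + 2 OH^-(aq)
Ksp = [Zn^2+][OH^-]^2
Let s = molar solubility. Then [Zn^2+] = s and [OH^-] = 2s.
Ksp = s(2s)^2 = 4s^3
Solving, s = (4.0 x 10^-17/4)^(1/3) = 2.15 × 10^-6 M
[OH^-] = 2s = 4.3 x 10^-6 M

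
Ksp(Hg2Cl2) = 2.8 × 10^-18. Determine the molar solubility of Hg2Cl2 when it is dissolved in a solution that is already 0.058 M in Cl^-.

s ≈ 8.3 × 10^-16 M

Hg2Cl2(s) ⇌ Hg2^2+ + 2 Cl^-
Ksp = [Hg2^2+][Cl^-]^2
Let s be the molar solubility in this solution. [Hg2^2+] = s, [Cl^-] = 0.058 + 2s ≈ 0.058 (since the Cl^- already present dominates).
Ksp ≈ s × (0.058)^2
s = 8.3 × 10^-16 M
Check: 2s = 1.7 × 10^-15 ≪ 0.058, so the approximation is valid.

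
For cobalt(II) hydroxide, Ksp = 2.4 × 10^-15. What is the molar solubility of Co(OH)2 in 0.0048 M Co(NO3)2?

s = 3.5 x 10^-7 M

Co(OH)2(s) <=> Co^2+ + 2 OH^-
Ksp = [Co^2+][OH^-]^2
Let s be the molar solubility in this solution. [Co^2+] = 0.0048 + s ≈ 0.0048, [OH^-] = 2s (since Co^2+ from Co(NO3)2 dominates).
Ksp ≈ 0.0048 × (2s)^2
s = 3.5 × 10^-7 M
Check: s = 3.5 x 10^-7 ≪ 0.0048, so the approximation is valid.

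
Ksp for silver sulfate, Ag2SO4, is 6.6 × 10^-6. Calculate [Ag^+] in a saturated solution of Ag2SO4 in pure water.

Ag2SO4(s) ⇌ 2 Ag^+ + SO4^2-
Ksp = [Ag^+]^2[SO4^2-]
If s mol/L of Ag2SO4 dissolves, [Ag^+] = 2s and [SO4^2-] = s.
So Ksp = (2s)^2 × s = 4s^3
s^3 = 6.6 × 10^-6 / 4, so s = 1.18 x 10^-2 M
[Ag^+] = 2s = 2.4 × 10^-2 M

[Ag^+] ≈ 2.4 × 10^-2 M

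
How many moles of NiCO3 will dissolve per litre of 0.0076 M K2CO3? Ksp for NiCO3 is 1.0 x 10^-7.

s ≈ 1.3e-5 M

NiCO3(s) <=> Ni^2+(aq) + CO3^2-(aq)
Ksp = [Ni^2+][CO3^2-]
If s mol/L dissolves here, [Ni^2+] = s, [CO3^2-] = 0.0076 + s ≈ 0.0076 (since CO3^2- from K2CO3 dominates).
Ksp ≈ s × 0.0076
s = 1.3 x 10^-5 M
Check: s = 1.3 × 10^-5 ≪ 0.0076, so the approximation is valid.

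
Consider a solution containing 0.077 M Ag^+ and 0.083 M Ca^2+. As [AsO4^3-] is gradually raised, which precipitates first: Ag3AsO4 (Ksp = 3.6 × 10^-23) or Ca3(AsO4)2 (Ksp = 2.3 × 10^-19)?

Ag3AsO4

Each salt begins to precipitate when Q = Ksp, i.e. when [AsO4^3-] reaches its threshold.
For Ag3AsO4: 3.6 × 10^-23 = (0.077)^3 × [AsO4^3-]  ⇒  [AsO4^3-] = 7.9 × 10^-20 M.
For Ca3(AsO4)2: 2.3 × 10^-19 = (0.083)^3 × [AsO4^3-]^2  ⇒  [AsO4^3-] = 2.0 × 10^-8 M.
The salt with the lower threshold [AsO4^3-] precipitates first: Ag3AsO4.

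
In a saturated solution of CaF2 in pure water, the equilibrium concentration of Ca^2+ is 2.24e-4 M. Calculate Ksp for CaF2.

Ksp = 4.50 × 10^-11

CaF2(s) <=> Ca^2+ + 2 F^-
Stoichiometry gives [F^-] = (2/1)[Ca^2+] = 4.480 × 10^-4 M.
Ksp = [Ca^2+][F^-]^2
Ksp = 2.24 × 10^-4 × (4.480 × 10^-4)^2 = 4.50 × 10^-11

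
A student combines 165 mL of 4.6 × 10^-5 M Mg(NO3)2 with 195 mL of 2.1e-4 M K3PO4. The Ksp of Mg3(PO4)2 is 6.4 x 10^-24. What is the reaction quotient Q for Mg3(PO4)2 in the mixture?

Total volume = 165 + 195 = 360 mL.
[Mg^2+] = 4.6 × 10^-5 × (165/360) = 2.11 × 10^-5 M
[PO4^3-] = 2.1 x 10^-4 × (195/360) = 1.14 x 10^-4 M
Mg3(PO4)2(s) ⇌ 3 Mg^2+ + 2 PO4^3-, so Q = [Mg^2+]^3[PO4^3-]^2
Q = (2.11 × 10^-5)^3(1.14 x 10^-4)^2 = 1.2 × 10^-22
Q > Ksp, so Mg3(PO4)2 will precipitate.

Q = 1.2 × 10^-22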